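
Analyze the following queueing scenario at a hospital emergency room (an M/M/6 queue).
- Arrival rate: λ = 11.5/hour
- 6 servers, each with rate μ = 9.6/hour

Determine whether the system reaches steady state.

Stability requires ρ = λ/(cμ) < 1
ρ = 11.5/(6 × 9.6) = 11.5/57.60 = 0.1997
Since 0.1997 < 1, the system is STABLE.
The servers are busy 19.97% of the time.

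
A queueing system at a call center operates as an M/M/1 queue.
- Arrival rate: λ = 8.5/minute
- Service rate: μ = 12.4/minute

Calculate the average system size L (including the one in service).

ρ = λ/μ = 8.5/12.4 = 0.6855
For M/M/1: L = λ/(μ-λ)
L = 8.5/(12.4-8.5) = 8.5/3.90
L = 2.1795 calls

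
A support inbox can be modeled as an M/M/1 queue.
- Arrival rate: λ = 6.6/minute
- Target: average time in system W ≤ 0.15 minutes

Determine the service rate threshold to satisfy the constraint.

For M/M/1: W = 1/(μ-λ)
Need W ≤ 0.15, so 1/(μ-λ) ≤ 0.15
μ - λ ≥ 1/0.15 = 6.6667
μ ≥ 6.6 + 6.6667 = 13.2667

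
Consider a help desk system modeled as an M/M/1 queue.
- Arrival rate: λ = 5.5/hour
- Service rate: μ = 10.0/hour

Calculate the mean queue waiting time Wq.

First, compute utilization: ρ = λ/μ = 5.5/10.0 = 0.5500
For M/M/1: Wq = λ/(μ(μ-λ))
Wq = 5.5/(10.0 × (10.0-5.5))
Wq = 5.5/(10.0 × 4.50)
Wq = 0.1222 hours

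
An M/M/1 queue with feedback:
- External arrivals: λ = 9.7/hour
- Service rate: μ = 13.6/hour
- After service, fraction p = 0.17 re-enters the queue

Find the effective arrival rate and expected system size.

Effective arrival rate: λ_eff = λ/(1-p) = 9.7/(1-0.17) = 9.7/0.83 = 11.6867
ρ = λ_eff/μ = 11.6867/13.6 = 0.85932
L = ρ/(1-ρ) = 0.85932/(1-0.85932) = 6.1083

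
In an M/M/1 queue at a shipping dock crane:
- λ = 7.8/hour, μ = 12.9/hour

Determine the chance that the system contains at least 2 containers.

ρ = λ/μ = 7.8/12.9 = 0.60465
P(N ≥ n) = ρⁿ
P(N ≥ 2) = 0.60465^2
P(N ≥ 2) = 0.3656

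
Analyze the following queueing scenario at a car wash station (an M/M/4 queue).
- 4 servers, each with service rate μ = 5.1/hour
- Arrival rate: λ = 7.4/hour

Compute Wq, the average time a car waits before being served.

Traffic intensity: ρ = λ/(cμ) = 7.4/(4×5.1) = 0.3627
Since ρ = 0.3627 < 1, system is stable.
Offered load a = λ/μ = cρ = 7.4/5.1 = 1.4510
P₀ = [ Σₙ₌₀^3 aⁿ/n! + a^4/(4!(1-ρ)) ]⁻¹
Σ = a^0/0! + a^1/1! + a^2/2! + a^3/3! = 1.0000 + 1.4510 + 1.0527 + 0.5091 = 4.0128
a^4/(4!(1-ρ)) = 4.4325/(24 × 0.6373) = 0.2898
P₀ = 1/(4.0128 + 0.2898) = 0.2324
Lq = P₀·a^4·ρ / (4!(1-ρ)²) = 0.23242 × 4.4325 × 0.36275 / (24 × 0.40609) = 0.03834
Wq = Lq/λ = 0.03834/7.4 = 0.005181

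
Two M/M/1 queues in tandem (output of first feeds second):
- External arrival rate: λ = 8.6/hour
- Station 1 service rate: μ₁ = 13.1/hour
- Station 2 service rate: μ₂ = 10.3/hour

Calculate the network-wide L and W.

By Jackson's theorem, each station behaves as independent M/M/1.
Station 1: ρ₁ = 8.6/13.1 = 0.6565, L₁ = ρ₁/(1-ρ₁) = λ/(μ₁-λ) = 8.6/4.50 = 1.9111
Station 2: ρ₂ = 8.6/10.3 = 0.8350, L₂ = ρ₂/(1-ρ₂) = λ/(μ₂-λ) = 8.6/1.70 = 5.0588
Total: L = L₁ + L₂ = 1.9111 + 5.0588 = 6.9699
W = L/λ = 6.9699/8.6 = 0.8105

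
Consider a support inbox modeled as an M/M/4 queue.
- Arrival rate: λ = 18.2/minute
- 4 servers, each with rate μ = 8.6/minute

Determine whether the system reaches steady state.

Stability requires ρ = λ/(cμ) < 1
ρ = 18.2/(4 × 8.6) = 18.2/34.40 = 0.5291
Since 0.5291 < 1, the system is STABLE.
The servers are busy 52.91% of the time.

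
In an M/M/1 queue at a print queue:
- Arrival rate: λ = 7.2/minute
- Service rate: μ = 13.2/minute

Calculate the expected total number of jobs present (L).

ρ = λ/μ = 7.2/13.2 = 0.5455
For M/M/1: L = λ/(μ-λ)
L = 7.2/(13.2-7.2) = 7.2/6.00
L = 1.2000 jobs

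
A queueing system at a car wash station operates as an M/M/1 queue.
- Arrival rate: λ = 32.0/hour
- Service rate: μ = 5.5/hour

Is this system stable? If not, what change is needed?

Stability requires ρ = λ/(cμ) < 1
ρ = 32.0/(1 × 5.5) = 32.0/5.50 = 5.8182
Since 5.8182 ≥ 1, the system is UNSTABLE.
Queue grows without bound. Need μ > λ = 32.0.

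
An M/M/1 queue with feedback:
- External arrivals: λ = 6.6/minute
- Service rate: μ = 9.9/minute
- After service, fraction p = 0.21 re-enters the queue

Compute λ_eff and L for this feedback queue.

Effective arrival rate: λ_eff = λ/(1-p) = 6.6/(1-0.21) = 6.6/0.79 = 8.35443
ρ = λ_eff/μ = 8.35443/9.9 = 0.843882
L = ρ/(1-ρ) = 0.843882/(1-0.843882) = 5.4054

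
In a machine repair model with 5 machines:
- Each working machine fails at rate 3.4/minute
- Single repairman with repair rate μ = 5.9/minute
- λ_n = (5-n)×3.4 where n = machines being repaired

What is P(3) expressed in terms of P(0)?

P(3)/P(0) = ∏_{i=0}^{3-1} λ_i/μ_{i+1}
= (5-0)×3.4/5.9 × (5-1)×3.4/5.9 × (5-2)×3.4/5.9
= 11.4824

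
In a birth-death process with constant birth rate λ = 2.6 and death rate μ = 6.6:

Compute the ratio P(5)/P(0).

For constant rates: P(n)/P(0) = (λ/μ)^n
P(5)/P(0) = (2.6/6.6)^5 = 0.39394^5 = 0.009487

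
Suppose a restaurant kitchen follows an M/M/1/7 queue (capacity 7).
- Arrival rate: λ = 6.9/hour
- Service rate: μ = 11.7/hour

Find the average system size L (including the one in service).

ρ = λ/μ = 6.9/11.7 = 0.589744
P₀ = (1-ρ)/(1-ρ^(K+1)) = (1-0.589744)/(1-0.589744^8) = 0.410256/0.985368 = 0.4163
P_K = P₀×ρ^K = 0.4163 × 0.589744^7 = 0.4163 × 0.02481 = 0.01033
L = ρ[1 - (K+1)ρ^K + Kρ^(K+1)] / [(1-ρ)(1-ρ^(K+1))]
L = 0.589744 × (1 - 8×0.02481 + 7×0.01463) / ((1 - 0.589744) × (1 - 0.01463)) = 1.3187 orders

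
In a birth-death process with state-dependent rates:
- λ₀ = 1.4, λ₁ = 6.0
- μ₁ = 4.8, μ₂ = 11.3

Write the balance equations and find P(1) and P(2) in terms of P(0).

Balance equations:
State 0: λ₀P₀ = μ₁P₁ → P₁ = (λ₀/μ₁)P₀ = (1.4/4.8)P₀ = 0.2917P₀
State 1: P₂ = (λ₀λ₁)/(μ₁μ₂)P₀ = (1.4×6.0)/(4.8×11.3)P₀ = 0.1549P₀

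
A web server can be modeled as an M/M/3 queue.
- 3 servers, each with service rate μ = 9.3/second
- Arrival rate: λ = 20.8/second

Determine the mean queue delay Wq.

Traffic intensity: ρ = λ/(cμ) = 20.8/(3×9.3) = 0.7455
Since ρ = 0.7455 < 1, system is stable.
Offered load a = λ/μ = cρ = 20.8/9.3 = 2.2366
P₀ = [ Σₙ₌₀^2 aⁿ/n! + a^3/(3!(1-ρ)) ]⁻¹
Σ = a^0/0! + a^1/1! + a^2/2! = 1.0000 + 2.2366 + 2.5011 = 5.7377
a^3/(3!(1-ρ)) = 11.1877/(6 × 0.25448) = 7.3272
P₀ = 1/(5.7377 + 7.3272) = 0.07654
Lq = P₀·a^3·ρ / (3!(1-ρ)²) = 0.076541 × 11.1877 × 0.74552 / (6 × 0.064760) = 1.6430
Wq = Lq/λ = 1.6430/20.8 = 0.07899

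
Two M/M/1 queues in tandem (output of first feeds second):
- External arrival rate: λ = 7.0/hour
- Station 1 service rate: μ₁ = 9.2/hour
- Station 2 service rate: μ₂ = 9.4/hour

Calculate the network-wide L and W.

By Jackson's theorem, each station behaves as independent M/M/1.
Station 1: ρ₁ = 7.0/9.2 = 0.7609, L₁ = ρ₁/(1-ρ₁) = λ/(μ₁-λ) = 7.0/2.20 = 3.1818
Station 2: ρ₂ = 7.0/9.4 = 0.7447, L₂ = ρ₂/(1-ρ₂) = λ/(μ₂-λ) = 7.0/2.40 = 2.9167
Total: L = L₁ + L₂ = 3.1818 + 2.9167 = 6.0985
W = L/λ = 6.0985/7.0 = 0.8712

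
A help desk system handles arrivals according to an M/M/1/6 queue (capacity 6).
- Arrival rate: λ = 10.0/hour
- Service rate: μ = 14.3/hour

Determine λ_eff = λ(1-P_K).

ρ = λ/μ = 10.0/14.3 = 0.6993
P₀ = (1-ρ)/(1-ρ^(K+1)) = (1-0.6993)/(1-0.6993^7) = 0.3007/0.9182 = 0.3275
P_K = P₀×ρ^K = 0.32748 × 0.6993^6 = 0.32748 × 0.11694 = 0.03830
λ_eff = λ(1-P_K) = 10.0 × (1 - 0.03830) = 10.0 × 0.9617 = 9.6170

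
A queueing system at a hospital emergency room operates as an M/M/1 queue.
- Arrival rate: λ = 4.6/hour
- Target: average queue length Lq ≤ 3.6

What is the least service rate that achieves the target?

For M/M/1: Lq = λ²/(μ(μ-λ))
Need Lq ≤ 3.6, i.e. μ(μ-λ) ≥ λ²/3.6
μ² - 4.6μ - 21.16/3.6 ≥ 0  →  μ² - 4.6μ - 5.87778 ≥ 0
Quadratic formula (positive root): μ = [λ + √(λ² + 4×5.87778)]/2
Discriminant: 21.16 + 4×5.87778 = 44.6711, √44.6711 = 6.6836
μ ≥ (4.6 + 6.6836)/2 = 5.6418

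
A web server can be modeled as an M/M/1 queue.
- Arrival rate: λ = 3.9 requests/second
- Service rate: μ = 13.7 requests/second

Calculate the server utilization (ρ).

Server utilization: ρ = λ/μ
ρ = 3.9/13.7 = 0.2847
The server is busy 28.47% of the time.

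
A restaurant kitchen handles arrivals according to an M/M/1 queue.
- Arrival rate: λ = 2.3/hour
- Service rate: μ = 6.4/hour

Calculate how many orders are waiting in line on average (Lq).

ρ = λ/μ = 2.3/6.4 = 0.3594
For M/M/1: Lq = λ²/(μ(μ-λ))
Lq = 5.29/(6.4 × 4.10)
Lq = 0.2016 orders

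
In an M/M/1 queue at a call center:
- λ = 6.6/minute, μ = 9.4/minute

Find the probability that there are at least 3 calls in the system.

ρ = λ/μ = 6.6/9.4 = 0.7021
P(N ≥ n) = ρⁿ
P(N ≥ 3) = 0.7021^3
P(N ≥ 3) = 0.3461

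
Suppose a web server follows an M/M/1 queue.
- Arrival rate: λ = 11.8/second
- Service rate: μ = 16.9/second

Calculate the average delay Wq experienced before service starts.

First, compute utilization: ρ = λ/μ = 11.8/16.9 = 0.6982
For M/M/1: Wq = λ/(μ(μ-λ))
Wq = 11.8/(16.9 × (16.9-11.8))
Wq = 11.8/(16.9 × 5.10)
Wq = 0.1369 seconds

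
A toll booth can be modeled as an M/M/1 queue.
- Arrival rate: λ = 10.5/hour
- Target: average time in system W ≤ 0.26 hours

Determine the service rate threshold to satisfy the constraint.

For M/M/1: W = 1/(μ-λ)
Need W ≤ 0.26, so 1/(μ-λ) ≤ 0.26
μ - λ ≥ 1/0.26 = 3.8462
μ ≥ 10.5 + 3.8462 = 14.3462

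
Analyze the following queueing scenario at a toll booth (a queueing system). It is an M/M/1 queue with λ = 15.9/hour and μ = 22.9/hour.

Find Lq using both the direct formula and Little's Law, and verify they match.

Method 1 (direct): Lq = λ²/(μ(μ-λ)) = 252.81/(22.9 × 7.00) = 1.5771

Method 2 (Little's Law):
W = 1/(μ-λ) = 1/7.00 = 0.14286
Wq = W - 1/μ = 0.14286 - 0.043668 = 0.09919
Lq = λWq = 15.9 × 0.09919 = 1.5771 ✔ (matches Method 1)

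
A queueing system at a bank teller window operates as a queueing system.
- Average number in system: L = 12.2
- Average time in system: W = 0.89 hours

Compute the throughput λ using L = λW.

Little's Law: L = λW, so λ = L/W
λ = 12.2/0.89 = 13.7079 transactions/hour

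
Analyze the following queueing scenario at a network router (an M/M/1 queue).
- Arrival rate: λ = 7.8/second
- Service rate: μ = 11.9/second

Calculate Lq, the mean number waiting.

ρ = λ/μ = 7.8/11.9 = 0.6555
For M/M/1: Lq = λ²/(μ(μ-λ))
Lq = 60.84/(11.9 × 4.10)
Lq = 1.2470 packets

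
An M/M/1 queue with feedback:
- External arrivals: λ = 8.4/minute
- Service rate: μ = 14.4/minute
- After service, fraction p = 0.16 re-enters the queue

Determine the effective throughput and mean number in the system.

Effective arrival rate: λ_eff = λ/(1-p) = 8.4/(1-0.16) = 8.4/0.84 = 10.0000
ρ = λ_eff/μ = 10.0000/14.4 = 0.69444
L = ρ/(1-ρ) = 0.69444/(1-0.69444) = 2.2727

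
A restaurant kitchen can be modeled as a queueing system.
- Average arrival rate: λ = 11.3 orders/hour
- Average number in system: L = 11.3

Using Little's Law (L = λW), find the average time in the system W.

Little's Law: L = λW, so W = L/λ
W = 11.3/11.3 = 1.0000 hours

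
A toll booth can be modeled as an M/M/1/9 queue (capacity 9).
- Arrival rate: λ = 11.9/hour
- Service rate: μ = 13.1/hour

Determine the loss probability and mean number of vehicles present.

ρ = λ/μ = 11.9/13.1 = 0.908397
P₀ = (1-ρ)/(1-ρ^(K+1)) = (1-0.908397)/(1-0.908397^10) = 0.09160/0.6174 = 0.1484
P_K = P₀×ρ^K = 0.14837 × 0.908397^9 = 0.14837 × 0.42119 = 0.06249
Blocking probability P_9 = 0.06249 (6.25%)
L = ρ[1 - (K+1)ρ^K + Kρ^(K+1)] / [(1-ρ)(1-ρ^(K+1))]
L = 0.908397 × (1 - 10×0.4211931 + 9×0.3826105) / ((1 - 0.908397) × (1 - 0.3826105)) = 3.7194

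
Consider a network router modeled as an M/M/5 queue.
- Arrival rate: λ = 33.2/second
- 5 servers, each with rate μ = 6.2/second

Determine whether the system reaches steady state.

Stability requires ρ = λ/(cμ) < 1
ρ = 33.2/(5 × 6.2) = 33.2/31.00 = 1.0710
Since 1.0710 ≥ 1, the system is UNSTABLE.
Need c > λ/μ = 33.2/6.2 = 5.35.
Minimum servers needed: c = 6.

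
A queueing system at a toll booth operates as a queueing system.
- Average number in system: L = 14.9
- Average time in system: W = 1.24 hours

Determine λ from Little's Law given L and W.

Little's Law: L = λW, so λ = L/W
λ = 14.9/1.24 = 12.0161 vehicles/hour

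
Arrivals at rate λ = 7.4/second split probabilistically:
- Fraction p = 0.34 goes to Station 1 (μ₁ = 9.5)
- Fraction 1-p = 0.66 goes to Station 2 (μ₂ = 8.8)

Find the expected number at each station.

Effective rates: λ₁ = 7.4×0.34 = 2.516, λ₂ = 7.4×0.66 = 4.884
Station 1: ρ₁ = 2.516/9.5 = 0.264842, L₁ = ρ₁/(1-ρ₁) = 0.264842/(1-0.264842) = 0.3603
Station 2: ρ₂ = 4.884/8.8 = 0.5550, L₂ = ρ₂/(1-ρ₂) = 0.5550/(1-0.5550) = 1.2472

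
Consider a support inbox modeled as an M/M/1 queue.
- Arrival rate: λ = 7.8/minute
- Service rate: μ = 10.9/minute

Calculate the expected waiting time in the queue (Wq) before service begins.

First, compute utilization: ρ = λ/μ = 7.8/10.9 = 0.7156
For M/M/1: Wq = λ/(μ(μ-λ))
Wq = 7.8/(10.9 × (10.9-7.8))
Wq = 7.8/(10.9 × 3.10)
Wq = 0.2308 minutes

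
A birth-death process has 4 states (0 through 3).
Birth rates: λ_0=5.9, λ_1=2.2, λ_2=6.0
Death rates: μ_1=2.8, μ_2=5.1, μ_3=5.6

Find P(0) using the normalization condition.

Ratios P(n)/P(0) = (λ₀···λₙ₋₁)/(μ₁···μₙ):
P(1)/P(0) = (5.9)/(2.8) = 2.1071
P(2)/P(0) = (5.9×2.2)/(2.8×5.1) = 0.9090
P(3)/P(0) = (5.9×2.2×6.0)/(2.8×5.1×5.6) = 0.9739

Normalization: ∑ P(n) = 1
P(0) × (1.0000 + 2.1071 + 0.9090 + 0.9739) = 1
P(0) × 4.9900 = 1
P(0) = 1/4.9900 = 0.2004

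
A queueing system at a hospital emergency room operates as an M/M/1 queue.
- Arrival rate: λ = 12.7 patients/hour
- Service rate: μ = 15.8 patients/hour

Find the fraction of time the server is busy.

Server utilization: ρ = λ/μ
ρ = 12.7/15.8 = 0.8038
The server is busy 80.38% of the time.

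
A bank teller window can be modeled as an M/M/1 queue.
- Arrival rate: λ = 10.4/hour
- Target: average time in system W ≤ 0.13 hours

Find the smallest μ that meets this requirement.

For M/M/1: W = 1/(μ-λ)
Need W ≤ 0.13, so 1/(μ-λ) ≤ 0.13
μ - λ ≥ 1/0.13 = 7.6923
μ ≥ 10.4 + 7.6923 = 18.0923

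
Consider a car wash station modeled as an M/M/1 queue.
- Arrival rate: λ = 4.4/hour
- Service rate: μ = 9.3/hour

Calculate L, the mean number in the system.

ρ = λ/μ = 4.4/9.3 = 0.4731
For M/M/1: L = λ/(μ-λ)
L = 4.4/(9.3-4.4) = 4.4/4.90
L = 0.8980 cars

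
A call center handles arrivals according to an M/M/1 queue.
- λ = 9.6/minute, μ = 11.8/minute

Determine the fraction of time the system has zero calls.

ρ = λ/μ = 9.6/11.8 = 0.8136
P(0) = 1 - ρ = 1 - 0.8136 = 0.1864
The server is idle 18.64% of the time.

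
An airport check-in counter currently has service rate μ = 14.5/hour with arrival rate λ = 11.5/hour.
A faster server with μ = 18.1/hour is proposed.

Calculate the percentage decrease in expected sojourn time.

System 1: ρ₁ = 11.5/14.5 = 0.7931, W₁ = 1/(14.5-11.5) = 0.3333
System 2: ρ₂ = 11.5/18.1 = 0.6354, W₂ = 1/(18.1-11.5) = 0.1515
Improvement: (W₁-W₂)/W₁ = (0.3333-0.1515)/0.3333 = 54.55%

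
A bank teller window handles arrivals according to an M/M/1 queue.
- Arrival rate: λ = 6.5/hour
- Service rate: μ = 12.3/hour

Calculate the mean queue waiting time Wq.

First, compute utilization: ρ = λ/μ = 6.5/12.3 = 0.5285
For M/M/1: Wq = λ/(μ(μ-λ))
Wq = 6.5/(12.3 × (12.3-6.5))
Wq = 6.5/(12.3 × 5.80)
Wq = 0.09111 hours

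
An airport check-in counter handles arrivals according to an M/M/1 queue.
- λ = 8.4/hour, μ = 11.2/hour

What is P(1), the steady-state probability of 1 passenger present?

ρ = λ/μ = 8.4/11.2 = 0.7500
P(n) = (1-ρ)ρⁿ
P(1) = (1-0.7500) × 0.7500^1
P(1) = 0.2500 × 0.7500
P(1) = 0.1875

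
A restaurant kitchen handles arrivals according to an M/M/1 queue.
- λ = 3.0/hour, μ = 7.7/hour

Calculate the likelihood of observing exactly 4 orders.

ρ = λ/μ = 3.0/7.7 = 0.3896
P(n) = (1-ρ)ρⁿ
P(4) = (1-0.3896) × 0.3896^4
P(4) = 0.6104 × 0.02304
P(4) = 0.01406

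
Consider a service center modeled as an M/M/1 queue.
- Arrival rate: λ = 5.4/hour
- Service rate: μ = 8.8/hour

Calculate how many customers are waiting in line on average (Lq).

ρ = λ/μ = 5.4/8.8 = 0.6136
For M/M/1: Lq = λ²/(μ(μ-λ))
Lq = 29.16/(8.8 × 3.40)
Lq = 0.9746 customers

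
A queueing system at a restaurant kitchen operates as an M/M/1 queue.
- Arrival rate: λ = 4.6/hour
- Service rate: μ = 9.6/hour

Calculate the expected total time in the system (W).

First, compute utilization: ρ = λ/μ = 4.6/9.6 = 0.4792
For M/M/1: W = 1/(μ-λ)
W = 1/(9.6-4.6) = 1/5.00
W = 0.2000 hours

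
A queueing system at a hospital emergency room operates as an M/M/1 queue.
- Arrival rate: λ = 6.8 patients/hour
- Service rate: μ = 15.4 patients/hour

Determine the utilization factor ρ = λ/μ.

Server utilization: ρ = λ/μ
ρ = 6.8/15.4 = 0.4416
The server is busy 44.16% of the time.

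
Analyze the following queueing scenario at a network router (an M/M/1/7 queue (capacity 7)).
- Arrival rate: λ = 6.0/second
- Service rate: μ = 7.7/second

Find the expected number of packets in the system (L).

ρ = λ/μ = 6.0/7.7 = 0.77922
P₀ = (1-ρ)/(1-ρ^(K+1)) = (1-0.77922)/(1-0.77922^8) = 0.2208/0.8641 = 0.2555
P_K = P₀×ρ^K = 0.25551 × 0.77922^7 = 0.25551 × 0.17443 = 0.04457
L = ρ[1 - (K+1)ρ^K + Kρ^(K+1)] / [(1-ρ)(1-ρ^(K+1))]
L = 0.77922 × (1 - 8×0.17443 + 7×0.13592) / ((1 - 0.77922) × (1 - 0.13592)) = 2.2710 packets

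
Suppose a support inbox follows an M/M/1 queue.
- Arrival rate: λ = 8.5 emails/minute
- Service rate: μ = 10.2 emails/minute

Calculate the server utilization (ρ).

Server utilization: ρ = λ/μ
ρ = 8.5/10.2 = 0.8333
The server is busy 83.33% of the time.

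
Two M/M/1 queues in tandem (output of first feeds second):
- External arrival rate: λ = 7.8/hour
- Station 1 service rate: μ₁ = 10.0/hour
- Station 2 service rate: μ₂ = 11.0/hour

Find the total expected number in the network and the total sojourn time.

By Jackson's theorem, each station behaves as independent M/M/1.
Station 1: ρ₁ = 7.8/10.0 = 0.7800, L₁ = ρ₁/(1-ρ₁) = λ/(μ₁-λ) = 7.8/2.20 = 3.54545
Station 2: ρ₂ = 7.8/11.0 = 0.7091, L₂ = ρ₂/(1-ρ₂) = λ/(μ₂-λ) = 7.8/3.20 = 2.43750
Total: L = L₁ + L₂ = 3.54545 + 2.43750 = 5.98295
W = L/λ = 5.98295/7.8 = 0.7670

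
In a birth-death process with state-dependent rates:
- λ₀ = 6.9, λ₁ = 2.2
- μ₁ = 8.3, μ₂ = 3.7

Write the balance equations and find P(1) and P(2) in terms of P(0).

Balance equations:
State 0: λ₀P₀ = μ₁P₁ → P₁ = (λ₀/μ₁)P₀ = (6.9/8.3)P₀ = 0.8313P₀
State 1: P₂ = (λ₀λ₁)/(μ₁μ₂)P₀ = (6.9×2.2)/(8.3×3.7)P₀ = 0.4943P₀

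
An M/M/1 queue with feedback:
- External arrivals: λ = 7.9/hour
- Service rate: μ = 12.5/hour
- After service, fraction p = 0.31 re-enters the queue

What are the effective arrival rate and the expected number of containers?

Effective arrival rate: λ_eff = λ/(1-p) = 7.9/(1-0.31) = 7.9/0.69 = 11.4492754
ρ = λ_eff/μ = 11.4492754/12.5 = 0.91594203
L = ρ/(1-ρ) = 0.91594203/(1-0.91594203) = 10.8966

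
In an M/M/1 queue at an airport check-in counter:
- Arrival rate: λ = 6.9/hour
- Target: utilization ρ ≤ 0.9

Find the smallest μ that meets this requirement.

ρ = λ/μ, so μ = λ/ρ
μ ≥ 6.9/0.9 = 7.6667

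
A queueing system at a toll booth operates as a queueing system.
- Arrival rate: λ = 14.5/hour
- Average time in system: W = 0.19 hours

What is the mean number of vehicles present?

Little's Law: L = λW
L = 14.5 × 0.19 = 2.7550 vehicles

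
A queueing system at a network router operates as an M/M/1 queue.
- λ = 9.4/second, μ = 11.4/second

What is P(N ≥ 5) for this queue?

ρ = λ/μ = 9.4/11.4 = 0.82456
P(N ≥ n) = ρⁿ
P(N ≥ 5) = 0.82456^5
P(N ≥ 5) = 0.3812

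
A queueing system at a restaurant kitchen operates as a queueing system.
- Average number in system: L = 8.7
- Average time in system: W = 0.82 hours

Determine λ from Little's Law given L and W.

Little's Law: L = λW, so λ = L/W
λ = 8.7/0.82 = 10.6098 orders/hour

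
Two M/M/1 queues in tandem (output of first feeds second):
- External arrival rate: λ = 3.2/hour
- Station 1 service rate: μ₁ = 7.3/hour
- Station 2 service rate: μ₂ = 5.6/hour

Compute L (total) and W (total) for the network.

By Jackson's theorem, each station behaves as independent M/M/1.
Station 1: ρ₁ = 3.2/7.3 = 0.4384, L₁ = ρ₁/(1-ρ₁) = λ/(μ₁-λ) = 3.2/4.10 = 0.7805
Station 2: ρ₂ = 3.2/5.6 = 0.5714, L₂ = ρ₂/(1-ρ₂) = λ/(μ₂-λ) = 3.2/2.40 = 1.3333
Total: L = L₁ + L₂ = 0.7805 + 1.3333 = 2.1138
W = L/λ = 2.1138/3.2 = 0.6606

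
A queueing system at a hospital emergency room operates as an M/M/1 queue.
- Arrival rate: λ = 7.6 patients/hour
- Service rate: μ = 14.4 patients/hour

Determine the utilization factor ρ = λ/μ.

Server utilization: ρ = λ/μ
ρ = 7.6/14.4 = 0.5278
The server is busy 52.78% of the time.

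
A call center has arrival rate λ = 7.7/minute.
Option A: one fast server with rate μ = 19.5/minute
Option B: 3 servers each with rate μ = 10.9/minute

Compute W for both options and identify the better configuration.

Option A: single server μ = 19.5 (M/M/1)
  ρ_A = 7.7/19.5 = 0.3949
  W_A = 1/(μ-λ) = 1/(19.5-7.7) = 1/11.80 = 0.08475

Option B: 3 servers μ = 10.9 (M/M/3)
  ρ_B = λ/(cμ) = 7.7/(3×10.9) = 0.2355
  Offered load a = λ/μ = cρ = 7.7/10.9 = 0.7064
  P₀ = [ Σₙ₌₀^2 aⁿ/n! + a^3/(3!(1-ρ)) ]⁻¹
  Σ = a^0/0! + a^1/1! + a^2/2! = 1.0000 + 0.7064 + 0.2495 = 1.9559
  a^3/(3!(1-ρ)) = 0.3525/(6 × 0.7645) = 0.07685
  P₀ = 1/(1.9559 + 0.07685) = 0.4919
  Lq = P₀·a^3·ρ / (3!(1-ρ)²) = 0.4919 × 0.3525 × 0.2355 / (6 × 0.5845) = 0.01164
  Wq_B = Lq/λ = 0.011644/7.7 = 0.0015122
  W_B = Wq_B + 1/μ = 0.0015122 + 0.091743 = 0.09326

Since W_A = 0.08475 < W_B = 0.09326, Option A (single fast server) has the shorter time in system.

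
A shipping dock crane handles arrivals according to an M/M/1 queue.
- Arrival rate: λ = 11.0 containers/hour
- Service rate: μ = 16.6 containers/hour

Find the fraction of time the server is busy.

Server utilization: ρ = λ/μ
ρ = 11.0/16.6 = 0.6627
The server is busy 66.27% of the time.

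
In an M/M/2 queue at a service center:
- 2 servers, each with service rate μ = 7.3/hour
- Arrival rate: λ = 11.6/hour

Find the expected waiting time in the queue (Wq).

Traffic intensity: ρ = λ/(cμ) = 11.6/(2×7.3) = 0.7945
Since ρ = 0.7945 < 1, system is stable.
Offered load a = λ/μ = cρ = 11.6/7.3 = 1.5890
P₀ = [ Σₙ₌₀^1 aⁿ/n! + a^2/(2!(1-ρ)) ]⁻¹
Σ = a^0/0! + a^1/1! = 1.0000 + 1.5890 = 2.5890
a^2/(2!(1-ρ)) = 2.52505/(2 × 0.205479) = 6.1443
P₀ = 1/(2.5890 + 6.1443) = 0.1145
Lq = P₀·a^2·ρ / (2!(1-ρ)²) = 0.1145 × 2.5251 × 0.7945 / (2 × 0.04222) = 2.7204
Wq = Lq/λ = 2.7204/11.6 = 0.2345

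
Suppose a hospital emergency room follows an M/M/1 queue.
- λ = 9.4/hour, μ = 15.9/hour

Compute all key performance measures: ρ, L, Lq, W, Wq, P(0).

Step 1: ρ = λ/μ = 9.4/15.9 = 0.5912
Step 2: L = λ/(μ-λ) = 9.4/6.50 = 1.4462
Step 3: Lq = λ²/(μ(μ-λ)) = 88.36/(15.9×6.50) = 0.8550
Step 4: W = 1/(μ-λ) = 1/6.50 = 0.15385
Step 5: Wq = λ/(μ(μ-λ)) = 9.4/(15.9×6.50) = 0.09095
Step 6: P(0) = 1-ρ = 0.4088
Verify: L = λW = 9.4×0.15385 = 1.4462 ✔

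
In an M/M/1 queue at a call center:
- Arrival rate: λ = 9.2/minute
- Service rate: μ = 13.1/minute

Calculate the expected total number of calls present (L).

ρ = λ/μ = 9.2/13.1 = 0.7023
For M/M/1: L = λ/(μ-λ)
L = 9.2/(13.1-9.2) = 9.2/3.90
L = 2.3590 calls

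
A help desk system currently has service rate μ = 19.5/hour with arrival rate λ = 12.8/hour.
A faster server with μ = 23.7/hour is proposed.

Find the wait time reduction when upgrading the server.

System 1: ρ₁ = 12.8/19.5 = 0.6564, W₁ = 1/(19.5-12.8) = 0.14925
System 2: ρ₂ = 12.8/23.7 = 0.5401, W₂ = 1/(23.7-12.8) = 0.091743
Improvement: (W₁-W₂)/W₁ = (0.14925-0.091743)/0.14925 = 38.53%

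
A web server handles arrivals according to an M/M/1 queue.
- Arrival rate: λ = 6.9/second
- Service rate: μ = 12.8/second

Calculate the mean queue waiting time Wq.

First, compute utilization: ρ = λ/μ = 6.9/12.8 = 0.5391
For M/M/1: Wq = λ/(μ(μ-λ))
Wq = 6.9/(12.8 × (12.8-6.9))
Wq = 6.9/(12.8 × 5.90)
Wq = 0.09137 seconds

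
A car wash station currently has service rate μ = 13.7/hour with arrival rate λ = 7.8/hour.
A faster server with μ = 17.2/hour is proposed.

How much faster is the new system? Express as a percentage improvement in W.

System 1: ρ₁ = 7.8/13.7 = 0.5693, W₁ = 1/(13.7-7.8) = 0.1695
System 2: ρ₂ = 7.8/17.2 = 0.4535, W₂ = 1/(17.2-7.8) = 0.1064
Improvement: (W₁-W₂)/W₁ = (0.1695-0.1064)/0.1695 = 37.23%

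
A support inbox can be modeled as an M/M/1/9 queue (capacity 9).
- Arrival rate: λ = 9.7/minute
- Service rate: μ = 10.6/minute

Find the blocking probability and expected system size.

ρ = λ/μ = 9.7/10.6 = 0.91509
P₀ = (1-ρ)/(1-ρ^(K+1)) = (1-0.91509)/(1-0.91509^10) = 0.084910/0.58825 = 0.1443
P_K = P₀×ρ^K = 0.14434 × 0.91509^9 = 0.14434 × 0.44996 = 0.06495
Blocking probability P_9 = 0.06495 (6.50%)
L = ρ[1 - (K+1)ρ^K + Kρ^(K+1)] / [(1-ρ)(1-ρ^(K+1))]
L = 0.91509 × (1 - 10×0.449960 + 9×0.411754) / ((1 - 0.91509) × (1 - 0.411754)) = 3.7775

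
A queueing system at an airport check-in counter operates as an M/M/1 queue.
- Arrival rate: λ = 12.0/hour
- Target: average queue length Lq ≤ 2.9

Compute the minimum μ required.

For M/M/1: Lq = λ²/(μ(μ-λ))
Need Lq ≤ 2.9, i.e. μ(μ-λ) ≥ λ²/2.9
μ² - 12.0μ - 144.00/2.9 ≥ 0  →  μ² - 12.0μ - 49.65517 ≥ 0
Quadratic formula (positive root): μ = [λ + √(λ² + 4×49.65517)]/2
Discriminant: 144.00 + 4×49.65517 = 342.6207, √342.6207 = 18.5100
μ ≥ (12.0 + 18.5100)/2 = 15.2550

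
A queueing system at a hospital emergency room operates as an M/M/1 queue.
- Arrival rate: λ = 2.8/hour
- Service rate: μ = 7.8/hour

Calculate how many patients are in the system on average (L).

ρ = λ/μ = 2.8/7.8 = 0.3590
For M/M/1: L = λ/(μ-λ)
L = 2.8/(7.8-2.8) = 2.8/5.00
L = 0.5600 patients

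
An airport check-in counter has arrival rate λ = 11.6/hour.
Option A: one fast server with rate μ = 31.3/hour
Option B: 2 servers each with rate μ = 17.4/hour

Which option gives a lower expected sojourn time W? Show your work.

Option A: single server μ = 31.3 (M/M/1)
  ρ_A = 11.6/31.3 = 0.3706
  W_A = 1/(μ-λ) = 1/(31.3-11.6) = 1/19.70 = 0.05076

Option B: 2 servers μ = 17.4 (M/M/2)
  ρ_B = λ/(cμ) = 11.6/(2×17.4) = 0.3333
  Offered load a = λ/μ = cρ = 11.6/17.4 = 0.6667
  P₀ = [ Σₙ₌₀^1 aⁿ/n! + a^2/(2!(1-ρ)) ]⁻¹
  Σ = a^0/0! + a^1/1! = 1.0000 + 0.6667 = 1.6667
  a^2/(2!(1-ρ)) = 0.4444/(2 × 0.6667) = 0.3333
  P₀ = 1/(1.6667 + 0.3333) = 0.5000
  Lq = P₀·a^2·ρ / (2!(1-ρ)²) = 0.50000 × 0.44444 × 0.33333 / (2 × 0.44444) = 0.08333
  Wq_B = Lq/λ = 0.0833333/11.6 = 0.00718391
  W_B = Wq_B + 1/μ = 0.00718391 + 0.0574713 = 0.06466

Since W_A = 0.05076 < W_B = 0.06466, Option A (single fast server) has the shorter time in system.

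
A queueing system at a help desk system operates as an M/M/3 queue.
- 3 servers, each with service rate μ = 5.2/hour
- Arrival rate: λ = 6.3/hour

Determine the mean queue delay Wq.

Traffic intensity: ρ = λ/(cμ) = 6.3/(3×5.2) = 0.4038
Since ρ = 0.4038 < 1, system is stable.
Offered load a = λ/μ = cρ = 6.3/5.2 = 1.2115
P₀ = [ Σₙ₌₀^2 aⁿ/n! + a^3/(3!(1-ρ)) ]⁻¹
Σ = a^0/0! + a^1/1! + a^2/2! = 1.00000 + 1.21154 + 0.733913 = 2.9455
a^3/(3!(1-ρ)) = 1.7783/(6 × 0.59615) = 0.4972
P₀ = 1/(2.9455 + 0.4972) = 0.2905
Lq = P₀·a^3·ρ / (3!(1-ρ)²) = 0.29048 × 1.7783 × 0.40385 / (6 × 0.35540) = 0.09783
Wq = Lq/λ = 0.09783/6.3 = 0.01553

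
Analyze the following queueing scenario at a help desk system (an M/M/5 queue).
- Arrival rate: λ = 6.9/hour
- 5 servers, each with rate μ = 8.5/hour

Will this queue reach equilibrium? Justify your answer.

Stability requires ρ = λ/(cμ) < 1
ρ = 6.9/(5 × 8.5) = 6.9/42.50 = 0.1624
Since 0.1624 < 1, the system is STABLE.
The servers are busy 16.24% of the time.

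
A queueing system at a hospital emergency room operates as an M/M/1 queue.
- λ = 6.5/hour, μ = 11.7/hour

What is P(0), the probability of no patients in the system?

ρ = λ/μ = 6.5/11.7 = 0.5556
P(0) = 1 - ρ = 1 - 0.5556 = 0.4444
The server is idle 44.44% of the time.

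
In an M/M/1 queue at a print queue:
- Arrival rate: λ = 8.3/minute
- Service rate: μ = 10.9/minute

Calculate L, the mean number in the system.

ρ = λ/μ = 8.3/10.9 = 0.7615
For M/M/1: L = λ/(μ-λ)
L = 8.3/(10.9-8.3) = 8.3/2.60
L = 3.1923 jobs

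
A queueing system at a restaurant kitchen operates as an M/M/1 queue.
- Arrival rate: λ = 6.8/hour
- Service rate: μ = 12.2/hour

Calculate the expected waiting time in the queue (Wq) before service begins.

First, compute utilization: ρ = λ/μ = 6.8/12.2 = 0.5574
For M/M/1: Wq = λ/(μ(μ-λ))
Wq = 6.8/(12.2 × (12.2-6.8))
Wq = 6.8/(12.2 × 5.40)
Wq = 0.1032 hours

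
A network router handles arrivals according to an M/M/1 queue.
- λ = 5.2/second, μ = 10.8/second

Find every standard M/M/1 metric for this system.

Step 1: ρ = λ/μ = 5.2/10.8 = 0.4815
Step 2: L = λ/(μ-λ) = 5.2/5.60 = 0.9286
Step 3: Lq = λ²/(μ(μ-λ)) = 27.04/(10.8×5.60) = 0.4471
Step 4: W = 1/(μ-λ) = 1/5.60 = 0.17857
Step 5: Wq = λ/(μ(μ-λ)) = 5.2/(10.8×5.60) = 0.08598
Step 6: P(0) = 1-ρ = 0.5185
Verify: L = λW = 5.2×0.17857 = 0.9286 ✔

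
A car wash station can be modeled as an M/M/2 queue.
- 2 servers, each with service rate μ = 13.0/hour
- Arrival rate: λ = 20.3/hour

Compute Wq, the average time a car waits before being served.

Traffic intensity: ρ = λ/(cμ) = 20.3/(2×13.0) = 0.7808
Since ρ = 0.7808 < 1, system is stable.
Offered load a = λ/μ = cρ = 20.3/13.0 = 1.5615
P₀ = [ Σₙ₌₀^1 aⁿ/n! + a^2/(2!(1-ρ)) ]⁻¹
Σ = a^0/0! + a^1/1! = 1.0000 + 1.5615 = 2.5615
a^2/(2!(1-ρ)) = 2.4384/(2 × 0.21923) = 5.5613
P₀ = 1/(2.5615 + 5.5613) = 0.1231
Lq = P₀·a^2·ρ / (2!(1-ρ)²) = 0.1231 × 2.4384 × 0.7808 / (2 × 0.04806) = 2.4383
Wq = Lq/λ = 2.4383/20.3 = 0.1201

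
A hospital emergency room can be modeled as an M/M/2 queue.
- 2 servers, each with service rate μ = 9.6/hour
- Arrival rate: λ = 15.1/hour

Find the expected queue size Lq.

Traffic intensity: ρ = λ/(cμ) = 15.1/(2×9.6) = 0.7865
Since ρ = 0.7865 < 1, system is stable.
Offered load a = λ/μ = cρ = 15.1/9.6 = 1.5729
P₀ = [ Σₙ₌₀^1 aⁿ/n! + a^2/(2!(1-ρ)) ]⁻¹
Σ = a^0/0! + a^1/1! = 1.0000 + 1.5729 = 2.5729
a^2/(2!(1-ρ)) = 2.47407/(2 × 0.213542) = 5.7929
P₀ = 1/(2.5729 + 5.7929) = 0.1195
Lq = P₀·a^2·ρ / (2!(1-ρ)²) = 0.11953 × 2.4741 × 0.78646 / (2 × 0.045600) = 2.5502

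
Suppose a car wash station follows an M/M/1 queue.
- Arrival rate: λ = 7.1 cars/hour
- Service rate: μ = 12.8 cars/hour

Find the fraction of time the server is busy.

Server utilization: ρ = λ/μ
ρ = 7.1/12.8 = 0.5547
The server is busy 55.47% of the time.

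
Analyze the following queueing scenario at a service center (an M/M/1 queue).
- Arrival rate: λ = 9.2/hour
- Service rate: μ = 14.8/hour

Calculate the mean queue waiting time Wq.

First, compute utilization: ρ = λ/μ = 9.2/14.8 = 0.6216
For M/M/1: Wq = λ/(μ(μ-λ))
Wq = 9.2/(14.8 × (14.8-9.2))
Wq = 9.2/(14.8 × 5.60)
Wq = 0.1110 hours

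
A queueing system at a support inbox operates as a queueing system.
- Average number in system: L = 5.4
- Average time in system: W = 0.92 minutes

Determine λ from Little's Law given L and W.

Little's Law: L = λW, so λ = L/W
λ = 5.4/0.92 = 5.8696 emails/minute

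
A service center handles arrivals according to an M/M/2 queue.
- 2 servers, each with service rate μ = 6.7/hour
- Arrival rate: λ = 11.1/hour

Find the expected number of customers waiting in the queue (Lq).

Traffic intensity: ρ = λ/(cμ) = 11.1/(2×6.7) = 0.8284
Since ρ = 0.8284 < 1, system is stable.
Offered load a = λ/μ = cρ = 11.1/6.7 = 1.6567
P₀ = [ Σₙ₌₀^1 aⁿ/n! + a^2/(2!(1-ρ)) ]⁻¹
Σ = a^0/0! + a^1/1! = 1.0000 + 1.6567 = 2.6567
a^2/(2!(1-ρ)) = 2.7447/(2 × 0.17164) = 7.9955
P₀ = 1/(2.6567 + 7.9955) = 0.09388
Lq = P₀·a^2·ρ / (2!(1-ρ)²) = 0.093878 × 2.7447 × 0.82836 / (2 × 0.029461) = 3.6224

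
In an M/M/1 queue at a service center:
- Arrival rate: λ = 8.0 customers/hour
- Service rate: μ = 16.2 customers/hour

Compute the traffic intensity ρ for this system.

Server utilization: ρ = λ/μ
ρ = 8.0/16.2 = 0.4938
The server is busy 49.38% of the time.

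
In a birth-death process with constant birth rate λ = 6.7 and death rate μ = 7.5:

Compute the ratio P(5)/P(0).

For constant rates: P(n)/P(0) = (λ/μ)^n
P(5)/P(0) = (6.7/7.5)^5 = 0.89333^5 = 0.5689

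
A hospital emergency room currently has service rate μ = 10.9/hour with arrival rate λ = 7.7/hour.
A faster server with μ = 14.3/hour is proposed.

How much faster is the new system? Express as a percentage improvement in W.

System 1: ρ₁ = 7.7/10.9 = 0.7064, W₁ = 1/(10.9-7.7) = 0.3125
System 2: ρ₂ = 7.7/14.3 = 0.5385, W₂ = 1/(14.3-7.7) = 0.1515
Improvement: (W₁-W₂)/W₁ = (0.3125-0.1515)/0.3125 = 51.52%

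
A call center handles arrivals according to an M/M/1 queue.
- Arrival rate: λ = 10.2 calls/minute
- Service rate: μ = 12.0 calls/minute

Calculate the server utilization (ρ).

Server utilization: ρ = λ/μ
ρ = 10.2/12.0 = 0.8500
The server is busy 85.00% of the time.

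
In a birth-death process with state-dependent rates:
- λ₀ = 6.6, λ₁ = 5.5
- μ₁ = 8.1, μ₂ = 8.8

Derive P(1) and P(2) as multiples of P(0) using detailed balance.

Balance equations:
State 0: λ₀P₀ = μ₁P₁ → P₁ = (λ₀/μ₁)P₀ = (6.6/8.1)P₀ = 0.8148P₀
State 1: P₂ = (λ₀λ₁)/(μ₁μ₂)P₀ = (6.6×5.5)/(8.1×8.8)P₀ = 0.5093P₀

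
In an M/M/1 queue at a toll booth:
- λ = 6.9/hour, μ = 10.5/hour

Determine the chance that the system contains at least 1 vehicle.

ρ = λ/μ = 6.9/10.5 = 0.6571
P(N ≥ n) = ρⁿ
P(N ≥ 1) = 0.6571^1
P(N ≥ 1) = 0.6571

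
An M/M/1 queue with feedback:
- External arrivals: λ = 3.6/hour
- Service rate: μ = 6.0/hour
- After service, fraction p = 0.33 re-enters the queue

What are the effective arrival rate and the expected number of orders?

Effective arrival rate: λ_eff = λ/(1-p) = 3.6/(1-0.33) = 3.6/0.67 = 5.37313
ρ = λ_eff/μ = 5.37313/6.0 = 0.895522
L = ρ/(1-ρ) = 0.895522/(1-0.895522) = 8.5714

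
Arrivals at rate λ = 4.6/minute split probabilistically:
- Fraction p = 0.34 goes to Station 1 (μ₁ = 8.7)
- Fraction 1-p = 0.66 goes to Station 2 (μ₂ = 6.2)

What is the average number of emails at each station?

Effective rates: λ₁ = 4.6×0.34 = 1.564, λ₂ = 4.6×0.66 = 3.036
Station 1: ρ₁ = 1.564/8.7 = 0.1798, L₁ = ρ₁/(1-ρ₁) = 0.1798/(1-0.1798) = 0.2192
Station 2: ρ₂ = 3.036/6.2 = 0.489677, L₂ = ρ₂/(1-ρ₂) = 0.489677/(1-0.489677) = 0.9595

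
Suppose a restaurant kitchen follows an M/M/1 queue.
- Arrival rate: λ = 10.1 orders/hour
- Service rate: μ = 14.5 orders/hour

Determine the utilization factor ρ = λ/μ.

Server utilization: ρ = λ/μ
ρ = 10.1/14.5 = 0.6966
The server is busy 69.66% of the time.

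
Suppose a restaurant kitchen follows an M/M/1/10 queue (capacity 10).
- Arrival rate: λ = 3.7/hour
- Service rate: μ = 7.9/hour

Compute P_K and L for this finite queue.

ρ = λ/μ = 3.7/7.9 = 0.468354
P₀ = (1-ρ)/(1-ρ^(K+1)) = (1-0.468354)/(1-0.468354^11) = 0.53165/0.99976 = 0.5318
P_K = P₀×ρ^K = 0.5318 × 0.468354^10 = 0.5318 × 0.0005079 = 0.0002701
Blocking probability P_10 = 0.0002701 (0.02701%)
L = ρ[1 - (K+1)ρ^K + Kρ^(K+1)] / [(1-ρ)(1-ρ^(K+1))]
L = 0.468354 × (1 - 11×0.0005079 + 10×0.0002379) / ((1 - 0.468354) × (1 - 0.0002379)) = 0.8783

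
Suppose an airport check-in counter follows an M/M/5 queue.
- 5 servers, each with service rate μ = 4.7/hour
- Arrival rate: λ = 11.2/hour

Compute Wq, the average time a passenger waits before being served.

Traffic intensity: ρ = λ/(cμ) = 11.2/(5×4.7) = 0.4766
Since ρ = 0.4766 < 1, system is stable.
Offered load a = λ/μ = cρ = 11.2/4.7 = 2.3830
P₀ = [ Σₙ₌₀^4 aⁿ/n! + a^5/(5!(1-ρ)) ]⁻¹
Σ = a^0/0! + a^1/1! + a^2/2! + a^3/3! + a^4/4! = 1.0000 + 2.3830 + 2.8393 + 2.2553 + 1.3436 = 9.8212
a^5/(5!(1-ρ)) = 76.8424/(120 × 0.5234) = 1.2234
P₀ = 1/(9.8212 + 1.2234) = 0.09054
Lq = P₀·a^5·ρ / (5!(1-ρ)²) = 0.090542 × 76.8424 × 0.47660 / (120 × 0.27395) = 0.1009
Wq = Lq/λ = 0.10087/11.2 = 0.009006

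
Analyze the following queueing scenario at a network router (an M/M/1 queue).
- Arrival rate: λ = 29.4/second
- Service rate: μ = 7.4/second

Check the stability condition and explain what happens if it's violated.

Stability requires ρ = λ/(cμ) < 1
ρ = 29.4/(1 × 7.4) = 29.4/7.40 = 3.9730
Since 3.9730 ≥ 1, the system is UNSTABLE.
Queue grows without bound. Need μ > λ = 29.4.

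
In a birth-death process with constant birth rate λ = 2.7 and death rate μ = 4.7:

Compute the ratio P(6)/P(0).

For constant rates: P(n)/P(0) = (λ/μ)^n
P(6)/P(0) = (2.7/4.7)^6 = 0.57447^6 = 0.03594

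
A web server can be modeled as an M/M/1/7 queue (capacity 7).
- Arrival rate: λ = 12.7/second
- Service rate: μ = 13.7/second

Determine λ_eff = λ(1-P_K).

ρ = λ/μ = 12.7/13.7 = 0.9270
P₀ = (1-ρ)/(1-ρ^(K+1)) = (1-0.9270)/(1-0.9270^8) = 0.07300/0.4547 = 0.1605
P_K = P₀×ρ^K = 0.16055 × 0.9270^7 = 0.16055 × 0.58824 = 0.09444
λ_eff = λ(1-P_K) = 12.7 × (1 - 0.09444) = 12.7 × 0.90556 = 11.5006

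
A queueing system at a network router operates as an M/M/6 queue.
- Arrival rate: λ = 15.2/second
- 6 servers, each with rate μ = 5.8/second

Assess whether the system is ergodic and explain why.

Stability requires ρ = λ/(cμ) < 1
ρ = 15.2/(6 × 5.8) = 15.2/34.80 = 0.4368
Since 0.4368 < 1, the system is STABLE.
The servers are busy 43.68% of the time.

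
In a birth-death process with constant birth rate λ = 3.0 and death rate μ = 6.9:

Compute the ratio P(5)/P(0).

For constant rates: P(n)/P(0) = (λ/μ)^n
P(5)/P(0) = (3.0/6.9)^5 = 0.4348^5 = 0.01554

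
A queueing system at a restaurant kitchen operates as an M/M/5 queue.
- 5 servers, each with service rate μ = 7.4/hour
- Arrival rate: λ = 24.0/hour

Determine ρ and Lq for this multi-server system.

Traffic intensity: ρ = λ/(cμ) = 24.0/(5×7.4) = 0.6486
Since ρ = 0.6486 < 1, system is stable.
Offered load a = λ/μ = cρ = 24.0/7.4 = 3.2432
P₀ = [ Σₙ₌₀^4 aⁿ/n! + a^5/(5!(1-ρ)) ]⁻¹
Σ = a^0/0! + a^1/1! + a^2/2! + a^3/3! + a^4/4! = 1.000000 + 3.243243 + 5.259313 + 5.685744 + 4.610063 = 19.7984
a^5/(5!(1-ρ)) = 358.8373/(120 × 0.35135) = 8.5109
P₀ = 1/(19.7984 + 8.5109) = 0.03532
Lq = P₀·a^5·ρ / (5!(1-ρ)²) = 0.035324 × 358.8373 × 0.64865 / (120 × 0.12345) = 0.5550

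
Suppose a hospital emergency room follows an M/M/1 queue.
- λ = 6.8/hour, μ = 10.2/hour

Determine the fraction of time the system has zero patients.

ρ = λ/μ = 6.8/10.2 = 0.6667
P(0) = 1 - ρ = 1 - 0.6667 = 0.3333
The server is idle 33.33% of the time.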